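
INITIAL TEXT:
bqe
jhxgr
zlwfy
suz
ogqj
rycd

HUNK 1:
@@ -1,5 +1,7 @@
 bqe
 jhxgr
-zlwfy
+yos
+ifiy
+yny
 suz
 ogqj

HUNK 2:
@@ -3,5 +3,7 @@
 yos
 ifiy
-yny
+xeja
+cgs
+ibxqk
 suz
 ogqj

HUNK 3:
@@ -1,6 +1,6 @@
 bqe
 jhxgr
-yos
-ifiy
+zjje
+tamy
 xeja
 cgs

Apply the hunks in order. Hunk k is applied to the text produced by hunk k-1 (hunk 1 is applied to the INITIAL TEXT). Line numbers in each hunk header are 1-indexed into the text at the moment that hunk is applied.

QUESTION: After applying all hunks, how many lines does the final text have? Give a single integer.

Hunk 1: at line 1 remove [zlwfy] add [yos,ifiy,yny] -> 8 lines: bqe jhxgr yos ifiy yny suz ogqj rycd
Hunk 2: at line 3 remove [yny] add [xeja,cgs,ibxqk] -> 10 lines: bqe jhxgr yos ifiy xeja cgs ibxqk suz ogqj rycd
Hunk 3: at line 1 remove [yos,ifiy] add [zjje,tamy] -> 10 lines: bqe jhxgr zjje tamy xeja cgs ibxqk suz ogqj rycd
Final line count: 10

Answer: 10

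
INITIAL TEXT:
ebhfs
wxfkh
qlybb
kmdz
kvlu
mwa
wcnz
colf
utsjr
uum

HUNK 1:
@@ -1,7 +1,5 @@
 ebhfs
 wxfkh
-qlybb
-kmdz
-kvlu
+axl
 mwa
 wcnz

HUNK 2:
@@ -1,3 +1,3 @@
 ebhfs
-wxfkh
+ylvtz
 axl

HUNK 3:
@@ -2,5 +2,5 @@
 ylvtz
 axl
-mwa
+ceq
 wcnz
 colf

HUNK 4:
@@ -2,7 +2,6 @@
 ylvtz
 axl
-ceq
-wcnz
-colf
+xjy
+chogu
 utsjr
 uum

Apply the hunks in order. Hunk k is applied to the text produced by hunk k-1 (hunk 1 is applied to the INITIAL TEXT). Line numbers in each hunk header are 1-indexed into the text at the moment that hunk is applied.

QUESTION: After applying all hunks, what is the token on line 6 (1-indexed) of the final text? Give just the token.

Answer: utsjr

Derivation:
Hunk 1: at line 1 remove [qlybb,kmdz,kvlu] add [axl] -> 8 lines: ebhfs wxfkh axl mwa wcnz colf utsjr uum
Hunk 2: at line 1 remove [wxfkh] add [ylvtz] -> 8 lines: ebhfs ylvtz axl mwa wcnz colf utsjr uum
Hunk 3: at line 2 remove [mwa] add [ceq] -> 8 lines: ebhfs ylvtz axl ceq wcnz colf utsjr uum
Hunk 4: at line 2 remove [ceq,wcnz,colf] add [xjy,chogu] -> 7 lines: ebhfs ylvtz axl xjy chogu utsjr uum
Final line 6: utsjr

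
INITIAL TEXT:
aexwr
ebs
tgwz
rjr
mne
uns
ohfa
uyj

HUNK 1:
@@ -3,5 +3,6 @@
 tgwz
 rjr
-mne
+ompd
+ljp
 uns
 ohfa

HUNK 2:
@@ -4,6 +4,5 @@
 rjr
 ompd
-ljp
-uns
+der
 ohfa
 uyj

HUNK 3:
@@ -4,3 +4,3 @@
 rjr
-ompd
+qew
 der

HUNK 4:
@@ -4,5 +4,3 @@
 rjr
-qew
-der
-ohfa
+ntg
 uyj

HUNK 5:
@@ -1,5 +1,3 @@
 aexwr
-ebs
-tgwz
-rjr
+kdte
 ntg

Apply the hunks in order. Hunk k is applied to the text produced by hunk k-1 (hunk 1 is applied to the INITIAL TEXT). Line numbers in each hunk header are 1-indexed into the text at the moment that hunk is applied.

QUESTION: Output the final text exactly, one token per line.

Hunk 1: at line 3 remove [mne] add [ompd,ljp] -> 9 lines: aexwr ebs tgwz rjr ompd ljp uns ohfa uyj
Hunk 2: at line 4 remove [ljp,uns] add [der] -> 8 lines: aexwr ebs tgwz rjr ompd der ohfa uyj
Hunk 3: at line 4 remove [ompd] add [qew] -> 8 lines: aexwr ebs tgwz rjr qew der ohfa uyj
Hunk 4: at line 4 remove [qew,der,ohfa] add [ntg] -> 6 lines: aexwr ebs tgwz rjr ntg uyj
Hunk 5: at line 1 remove [ebs,tgwz,rjr] add [kdte] -> 4 lines: aexwr kdte ntg uyj

Answer: aexwr
kdte
ntg
uyj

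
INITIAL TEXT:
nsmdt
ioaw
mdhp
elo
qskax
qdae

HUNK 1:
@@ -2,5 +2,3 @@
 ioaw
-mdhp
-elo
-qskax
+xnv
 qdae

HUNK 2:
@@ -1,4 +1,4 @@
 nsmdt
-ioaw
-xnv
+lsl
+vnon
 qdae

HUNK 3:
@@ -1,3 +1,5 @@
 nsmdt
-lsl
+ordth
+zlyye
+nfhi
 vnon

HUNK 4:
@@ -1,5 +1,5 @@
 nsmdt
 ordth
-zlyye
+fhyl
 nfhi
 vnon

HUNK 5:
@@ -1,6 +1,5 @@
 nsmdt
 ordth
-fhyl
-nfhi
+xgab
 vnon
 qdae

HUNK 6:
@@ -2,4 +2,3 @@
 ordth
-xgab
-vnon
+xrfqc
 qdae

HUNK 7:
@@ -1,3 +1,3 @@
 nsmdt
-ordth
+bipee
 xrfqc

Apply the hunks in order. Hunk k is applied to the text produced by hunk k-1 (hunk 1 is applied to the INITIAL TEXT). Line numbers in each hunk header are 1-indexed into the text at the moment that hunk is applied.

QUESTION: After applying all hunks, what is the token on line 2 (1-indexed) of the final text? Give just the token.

Hunk 1: at line 2 remove [mdhp,elo,qskax] add [xnv] -> 4 lines: nsmdt ioaw xnv qdae
Hunk 2: at line 1 remove [ioaw,xnv] add [lsl,vnon] -> 4 lines: nsmdt lsl vnon qdae
Hunk 3: at line 1 remove [lsl] add [ordth,zlyye,nfhi] -> 6 lines: nsmdt ordth zlyye nfhi vnon qdae
Hunk 4: at line 1 remove [zlyye] add [fhyl] -> 6 lines: nsmdt ordth fhyl nfhi vnon qdae
Hunk 5: at line 1 remove [fhyl,nfhi] add [xgab] -> 5 lines: nsmdt ordth xgab vnon qdae
Hunk 6: at line 2 remove [xgab,vnon] add [xrfqc] -> 4 lines: nsmdt ordth xrfqc qdae
Hunk 7: at line 1 remove [ordth] add [bipee] -> 4 lines: nsmdt bipee xrfqc qdae
Final line 2: bipee

Answer: bipee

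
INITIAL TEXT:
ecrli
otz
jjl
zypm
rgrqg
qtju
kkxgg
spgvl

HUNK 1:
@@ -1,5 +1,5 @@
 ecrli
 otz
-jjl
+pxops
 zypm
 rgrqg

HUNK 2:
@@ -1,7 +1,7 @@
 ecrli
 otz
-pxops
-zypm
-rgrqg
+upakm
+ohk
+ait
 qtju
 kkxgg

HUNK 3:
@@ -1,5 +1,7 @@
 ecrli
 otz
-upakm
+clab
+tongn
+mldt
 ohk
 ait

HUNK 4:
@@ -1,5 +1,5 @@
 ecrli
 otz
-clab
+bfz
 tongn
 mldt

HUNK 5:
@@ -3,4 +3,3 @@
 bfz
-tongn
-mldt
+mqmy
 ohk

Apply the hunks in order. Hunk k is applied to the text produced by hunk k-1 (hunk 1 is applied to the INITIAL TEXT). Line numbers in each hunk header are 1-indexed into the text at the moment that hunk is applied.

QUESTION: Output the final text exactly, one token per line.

Hunk 1: at line 1 remove [jjl] add [pxops] -> 8 lines: ecrli otz pxops zypm rgrqg qtju kkxgg spgvl
Hunk 2: at line 1 remove [pxops,zypm,rgrqg] add [upakm,ohk,ait] -> 8 lines: ecrli otz upakm ohk ait qtju kkxgg spgvl
Hunk 3: at line 1 remove [upakm] add [clab,tongn,mldt] -> 10 lines: ecrli otz clab tongn mldt ohk ait qtju kkxgg spgvl
Hunk 4: at line 1 remove [clab] add [bfz] -> 10 lines: ecrli otz bfz tongn mldt ohk ait qtju kkxgg spgvl
Hunk 5: at line 3 remove [tongn,mldt] add [mqmy] -> 9 lines: ecrli otz bfz mqmy ohk ait qtju kkxgg spgvl

Answer: ecrli
otz
bfz
mqmy
ohk
ait
qtju
kkxgg
spgvl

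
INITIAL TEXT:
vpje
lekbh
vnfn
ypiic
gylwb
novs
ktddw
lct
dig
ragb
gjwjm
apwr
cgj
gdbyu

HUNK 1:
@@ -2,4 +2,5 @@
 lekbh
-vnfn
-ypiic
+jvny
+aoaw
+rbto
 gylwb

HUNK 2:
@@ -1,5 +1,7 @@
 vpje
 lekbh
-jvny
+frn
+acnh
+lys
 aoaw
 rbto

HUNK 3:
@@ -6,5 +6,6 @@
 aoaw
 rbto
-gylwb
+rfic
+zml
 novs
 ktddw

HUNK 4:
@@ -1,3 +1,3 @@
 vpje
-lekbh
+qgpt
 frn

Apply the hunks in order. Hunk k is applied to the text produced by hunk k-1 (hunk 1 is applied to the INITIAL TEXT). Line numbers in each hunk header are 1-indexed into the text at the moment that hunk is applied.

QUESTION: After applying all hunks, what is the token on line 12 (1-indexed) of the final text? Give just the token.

Hunk 1: at line 2 remove [vnfn,ypiic] add [jvny,aoaw,rbto] -> 15 lines: vpje lekbh jvny aoaw rbto gylwb novs ktddw lct dig ragb gjwjm apwr cgj gdbyu
Hunk 2: at line 1 remove [jvny] add [frn,acnh,lys] -> 17 lines: vpje lekbh frn acnh lys aoaw rbto gylwb novs ktddw lct dig ragb gjwjm apwr cgj gdbyu
Hunk 3: at line 6 remove [gylwb] add [rfic,zml] -> 18 lines: vpje lekbh frn acnh lys aoaw rbto rfic zml novs ktddw lct dig ragb gjwjm apwr cgj gdbyu
Hunk 4: at line 1 remove [lekbh] add [qgpt] -> 18 lines: vpje qgpt frn acnh lys aoaw rbto rfic zml novs ktddw lct dig ragb gjwjm apwr cgj gdbyu
Final line 12: lct

Answer: lct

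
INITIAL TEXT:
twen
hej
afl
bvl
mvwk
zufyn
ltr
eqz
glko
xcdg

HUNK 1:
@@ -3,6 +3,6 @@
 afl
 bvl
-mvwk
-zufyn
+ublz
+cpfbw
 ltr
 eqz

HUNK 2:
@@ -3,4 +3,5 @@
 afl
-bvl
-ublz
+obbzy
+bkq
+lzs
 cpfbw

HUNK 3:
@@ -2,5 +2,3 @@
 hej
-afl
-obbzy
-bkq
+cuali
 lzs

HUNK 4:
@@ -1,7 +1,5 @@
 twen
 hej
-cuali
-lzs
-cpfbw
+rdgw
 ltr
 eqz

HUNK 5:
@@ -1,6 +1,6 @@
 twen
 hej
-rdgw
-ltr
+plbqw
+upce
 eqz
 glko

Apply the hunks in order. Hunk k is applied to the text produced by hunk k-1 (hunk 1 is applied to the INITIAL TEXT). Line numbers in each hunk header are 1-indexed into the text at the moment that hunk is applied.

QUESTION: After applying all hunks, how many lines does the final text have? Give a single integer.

Answer: 7

Derivation:
Hunk 1: at line 3 remove [mvwk,zufyn] add [ublz,cpfbw] -> 10 lines: twen hej afl bvl ublz cpfbw ltr eqz glko xcdg
Hunk 2: at line 3 remove [bvl,ublz] add [obbzy,bkq,lzs] -> 11 lines: twen hej afl obbzy bkq lzs cpfbw ltr eqz glko xcdg
Hunk 3: at line 2 remove [afl,obbzy,bkq] add [cuali] -> 9 lines: twen hej cuali lzs cpfbw ltr eqz glko xcdg
Hunk 4: at line 1 remove [cuali,lzs,cpfbw] add [rdgw] -> 7 lines: twen hej rdgw ltr eqz glko xcdg
Hunk 5: at line 1 remove [rdgw,ltr] add [plbqw,upce] -> 7 lines: twen hej plbqw upce eqz glko xcdg
Final line count: 7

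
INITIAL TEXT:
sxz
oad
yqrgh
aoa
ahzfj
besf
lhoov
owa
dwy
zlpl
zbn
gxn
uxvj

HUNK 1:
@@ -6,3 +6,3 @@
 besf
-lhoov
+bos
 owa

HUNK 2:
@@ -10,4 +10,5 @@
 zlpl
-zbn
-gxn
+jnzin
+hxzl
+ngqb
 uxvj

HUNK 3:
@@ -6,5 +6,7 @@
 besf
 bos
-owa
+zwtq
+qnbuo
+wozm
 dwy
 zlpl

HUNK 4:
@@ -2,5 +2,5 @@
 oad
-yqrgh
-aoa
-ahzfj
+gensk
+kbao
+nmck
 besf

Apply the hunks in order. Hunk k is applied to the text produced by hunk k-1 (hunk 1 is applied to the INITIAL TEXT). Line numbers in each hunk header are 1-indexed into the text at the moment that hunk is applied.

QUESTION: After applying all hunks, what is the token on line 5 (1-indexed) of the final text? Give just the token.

Hunk 1: at line 6 remove [lhoov] add [bos] -> 13 lines: sxz oad yqrgh aoa ahzfj besf bos owa dwy zlpl zbn gxn uxvj
Hunk 2: at line 10 remove [zbn,gxn] add [jnzin,hxzl,ngqb] -> 14 lines: sxz oad yqrgh aoa ahzfj besf bos owa dwy zlpl jnzin hxzl ngqb uxvj
Hunk 3: at line 6 remove [owa] add [zwtq,qnbuo,wozm] -> 16 lines: sxz oad yqrgh aoa ahzfj besf bos zwtq qnbuo wozm dwy zlpl jnzin hxzl ngqb uxvj
Hunk 4: at line 2 remove [yqrgh,aoa,ahzfj] add [gensk,kbao,nmck] -> 16 lines: sxz oad gensk kbao nmck besf bos zwtq qnbuo wozm dwy zlpl jnzin hxzl ngqb uxvj
Final line 5: nmck

Answer: nmck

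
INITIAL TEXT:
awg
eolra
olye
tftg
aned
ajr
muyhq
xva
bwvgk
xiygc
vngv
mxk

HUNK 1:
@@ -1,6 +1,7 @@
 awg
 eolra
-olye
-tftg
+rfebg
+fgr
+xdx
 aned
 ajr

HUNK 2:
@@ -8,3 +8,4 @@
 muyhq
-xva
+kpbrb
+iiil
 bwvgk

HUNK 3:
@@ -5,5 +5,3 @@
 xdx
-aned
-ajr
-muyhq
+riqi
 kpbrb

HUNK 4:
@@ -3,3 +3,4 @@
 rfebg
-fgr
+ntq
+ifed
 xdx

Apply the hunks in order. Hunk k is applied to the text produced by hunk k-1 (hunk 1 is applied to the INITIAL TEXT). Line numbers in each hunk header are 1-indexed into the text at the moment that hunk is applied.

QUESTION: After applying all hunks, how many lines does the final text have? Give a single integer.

Answer: 13

Derivation:
Hunk 1: at line 1 remove [olye,tftg] add [rfebg,fgr,xdx] -> 13 lines: awg eolra rfebg fgr xdx aned ajr muyhq xva bwvgk xiygc vngv mxk
Hunk 2: at line 8 remove [xva] add [kpbrb,iiil] -> 14 lines: awg eolra rfebg fgr xdx aned ajr muyhq kpbrb iiil bwvgk xiygc vngv mxk
Hunk 3: at line 5 remove [aned,ajr,muyhq] add [riqi] -> 12 lines: awg eolra rfebg fgr xdx riqi kpbrb iiil bwvgk xiygc vngv mxk
Hunk 4: at line 3 remove [fgr] add [ntq,ifed] -> 13 lines: awg eolra rfebg ntq ifed xdx riqi kpbrb iiil bwvgk xiygc vngv mxk
Final line count: 13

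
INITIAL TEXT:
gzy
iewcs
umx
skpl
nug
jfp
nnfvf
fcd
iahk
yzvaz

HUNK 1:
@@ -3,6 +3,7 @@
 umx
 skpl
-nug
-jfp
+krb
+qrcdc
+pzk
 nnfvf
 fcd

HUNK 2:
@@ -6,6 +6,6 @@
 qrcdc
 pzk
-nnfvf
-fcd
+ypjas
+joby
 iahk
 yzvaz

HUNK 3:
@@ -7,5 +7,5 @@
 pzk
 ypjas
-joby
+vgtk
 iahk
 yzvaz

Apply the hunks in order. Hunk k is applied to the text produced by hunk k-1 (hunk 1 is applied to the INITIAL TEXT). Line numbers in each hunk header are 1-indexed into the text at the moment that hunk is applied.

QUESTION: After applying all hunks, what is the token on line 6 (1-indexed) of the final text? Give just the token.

Hunk 1: at line 3 remove [nug,jfp] add [krb,qrcdc,pzk] -> 11 lines: gzy iewcs umx skpl krb qrcdc pzk nnfvf fcd iahk yzvaz
Hunk 2: at line 6 remove [nnfvf,fcd] add [ypjas,joby] -> 11 lines: gzy iewcs umx skpl krb qrcdc pzk ypjas joby iahk yzvaz
Hunk 3: at line 7 remove [joby] add [vgtk] -> 11 lines: gzy iewcs umx skpl krb qrcdc pzk ypjas vgtk iahk yzvaz
Final line 6: qrcdc

Answer: qrcdc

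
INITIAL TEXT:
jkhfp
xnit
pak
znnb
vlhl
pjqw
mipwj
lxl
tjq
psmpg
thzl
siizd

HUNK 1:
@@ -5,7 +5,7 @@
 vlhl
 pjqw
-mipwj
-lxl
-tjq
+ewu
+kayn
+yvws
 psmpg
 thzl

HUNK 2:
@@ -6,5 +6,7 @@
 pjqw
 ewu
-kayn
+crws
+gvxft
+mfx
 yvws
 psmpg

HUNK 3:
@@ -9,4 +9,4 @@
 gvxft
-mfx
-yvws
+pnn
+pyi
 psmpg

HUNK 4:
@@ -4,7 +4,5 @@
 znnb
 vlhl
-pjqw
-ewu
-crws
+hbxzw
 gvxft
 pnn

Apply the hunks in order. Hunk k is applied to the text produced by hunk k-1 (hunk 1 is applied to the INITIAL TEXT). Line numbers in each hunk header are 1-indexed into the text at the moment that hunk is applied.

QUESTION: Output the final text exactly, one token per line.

Answer: jkhfp
xnit
pak
znnb
vlhl
hbxzw
gvxft
pnn
pyi
psmpg
thzl
siizd

Derivation:
Hunk 1: at line 5 remove [mipwj,lxl,tjq] add [ewu,kayn,yvws] -> 12 lines: jkhfp xnit pak znnb vlhl pjqw ewu kayn yvws psmpg thzl siizd
Hunk 2: at line 6 remove [kayn] add [crws,gvxft,mfx] -> 14 lines: jkhfp xnit pak znnb vlhl pjqw ewu crws gvxft mfx yvws psmpg thzl siizd
Hunk 3: at line 9 remove [mfx,yvws] add [pnn,pyi] -> 14 lines: jkhfp xnit pak znnb vlhl pjqw ewu crws gvxft pnn pyi psmpg thzl siizd
Hunk 4: at line 4 remove [pjqw,ewu,crws] add [hbxzw] -> 12 lines: jkhfp xnit pak znnb vlhl hbxzw gvxft pnn pyi psmpg thzl siizd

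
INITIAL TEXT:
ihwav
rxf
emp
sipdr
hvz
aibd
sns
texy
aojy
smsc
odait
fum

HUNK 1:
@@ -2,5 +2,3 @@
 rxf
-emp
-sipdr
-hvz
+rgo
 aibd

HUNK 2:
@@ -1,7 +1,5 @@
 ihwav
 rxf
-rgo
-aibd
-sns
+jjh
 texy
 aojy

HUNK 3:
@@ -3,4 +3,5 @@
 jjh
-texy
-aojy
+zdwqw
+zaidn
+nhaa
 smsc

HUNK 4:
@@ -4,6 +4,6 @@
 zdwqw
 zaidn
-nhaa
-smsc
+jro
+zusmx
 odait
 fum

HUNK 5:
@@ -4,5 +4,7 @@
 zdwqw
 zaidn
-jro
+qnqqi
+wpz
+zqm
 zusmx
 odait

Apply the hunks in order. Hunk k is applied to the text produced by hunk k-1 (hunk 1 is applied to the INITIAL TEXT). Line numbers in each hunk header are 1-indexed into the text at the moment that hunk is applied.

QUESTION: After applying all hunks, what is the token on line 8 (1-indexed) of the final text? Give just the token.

Answer: zqm

Derivation:
Hunk 1: at line 2 remove [emp,sipdr,hvz] add [rgo] -> 10 lines: ihwav rxf rgo aibd sns texy aojy smsc odait fum
Hunk 2: at line 1 remove [rgo,aibd,sns] add [jjh] -> 8 lines: ihwav rxf jjh texy aojy smsc odait fum
Hunk 3: at line 3 remove [texy,aojy] add [zdwqw,zaidn,nhaa] -> 9 lines: ihwav rxf jjh zdwqw zaidn nhaa smsc odait fum
Hunk 4: at line 4 remove [nhaa,smsc] add [jro,zusmx] -> 9 lines: ihwav rxf jjh zdwqw zaidn jro zusmx odait fum
Hunk 5: at line 4 remove [jro] add [qnqqi,wpz,zqm] -> 11 lines: ihwav rxf jjh zdwqw zaidn qnqqi wpz zqm zusmx odait fum
Final line 8: zqm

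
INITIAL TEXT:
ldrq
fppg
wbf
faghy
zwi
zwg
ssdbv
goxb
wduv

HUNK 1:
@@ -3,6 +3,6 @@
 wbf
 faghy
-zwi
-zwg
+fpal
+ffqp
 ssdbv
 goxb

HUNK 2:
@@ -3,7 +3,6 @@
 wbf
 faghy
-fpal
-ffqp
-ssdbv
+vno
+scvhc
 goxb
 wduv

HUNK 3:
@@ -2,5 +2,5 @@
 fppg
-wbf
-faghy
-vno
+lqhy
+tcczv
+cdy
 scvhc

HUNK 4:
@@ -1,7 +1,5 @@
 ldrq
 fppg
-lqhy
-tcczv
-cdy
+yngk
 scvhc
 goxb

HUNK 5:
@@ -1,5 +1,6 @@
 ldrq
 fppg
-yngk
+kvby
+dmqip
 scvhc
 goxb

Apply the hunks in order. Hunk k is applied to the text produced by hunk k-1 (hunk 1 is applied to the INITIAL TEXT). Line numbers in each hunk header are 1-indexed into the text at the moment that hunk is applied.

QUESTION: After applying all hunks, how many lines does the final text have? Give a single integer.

Hunk 1: at line 3 remove [zwi,zwg] add [fpal,ffqp] -> 9 lines: ldrq fppg wbf faghy fpal ffqp ssdbv goxb wduv
Hunk 2: at line 3 remove [fpal,ffqp,ssdbv] add [vno,scvhc] -> 8 lines: ldrq fppg wbf faghy vno scvhc goxb wduv
Hunk 3: at line 2 remove [wbf,faghy,vno] add [lqhy,tcczv,cdy] -> 8 lines: ldrq fppg lqhy tcczv cdy scvhc goxb wduv
Hunk 4: at line 1 remove [lqhy,tcczv,cdy] add [yngk] -> 6 lines: ldrq fppg yngk scvhc goxb wduv
Hunk 5: at line 1 remove [yngk] add [kvby,dmqip] -> 7 lines: ldrq fppg kvby dmqip scvhc goxb wduv
Final line count: 7

Answer: 7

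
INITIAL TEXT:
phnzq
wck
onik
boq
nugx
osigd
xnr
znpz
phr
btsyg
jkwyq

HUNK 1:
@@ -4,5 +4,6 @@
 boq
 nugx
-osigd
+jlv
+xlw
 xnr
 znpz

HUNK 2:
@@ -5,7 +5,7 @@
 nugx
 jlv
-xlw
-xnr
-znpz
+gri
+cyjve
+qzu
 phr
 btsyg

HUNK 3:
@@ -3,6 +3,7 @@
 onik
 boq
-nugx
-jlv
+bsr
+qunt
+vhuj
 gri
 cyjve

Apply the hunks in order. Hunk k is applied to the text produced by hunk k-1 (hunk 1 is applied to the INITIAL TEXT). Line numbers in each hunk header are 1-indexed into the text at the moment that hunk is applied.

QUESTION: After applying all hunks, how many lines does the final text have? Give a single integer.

Hunk 1: at line 4 remove [osigd] add [jlv,xlw] -> 12 lines: phnzq wck onik boq nugx jlv xlw xnr znpz phr btsyg jkwyq
Hunk 2: at line 5 remove [xlw,xnr,znpz] add [gri,cyjve,qzu] -> 12 lines: phnzq wck onik boq nugx jlv gri cyjve qzu phr btsyg jkwyq
Hunk 3: at line 3 remove [nugx,jlv] add [bsr,qunt,vhuj] -> 13 lines: phnzq wck onik boq bsr qunt vhuj gri cyjve qzu phr btsyg jkwyq
Final line count: 13

Answer: 13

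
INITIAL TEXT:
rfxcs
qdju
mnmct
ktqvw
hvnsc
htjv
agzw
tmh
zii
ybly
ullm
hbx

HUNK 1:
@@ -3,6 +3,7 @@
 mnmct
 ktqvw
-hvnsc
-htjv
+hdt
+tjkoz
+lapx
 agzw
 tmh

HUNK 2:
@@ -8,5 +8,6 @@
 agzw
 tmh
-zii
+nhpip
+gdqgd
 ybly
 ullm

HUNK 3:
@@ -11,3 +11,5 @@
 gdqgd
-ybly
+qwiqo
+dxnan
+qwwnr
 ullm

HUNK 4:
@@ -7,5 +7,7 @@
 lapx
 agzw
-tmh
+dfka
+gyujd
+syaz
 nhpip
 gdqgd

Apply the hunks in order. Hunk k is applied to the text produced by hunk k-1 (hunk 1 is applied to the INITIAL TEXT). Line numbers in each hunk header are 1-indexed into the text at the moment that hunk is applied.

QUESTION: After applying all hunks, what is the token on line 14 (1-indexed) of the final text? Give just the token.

Answer: qwiqo

Derivation:
Hunk 1: at line 3 remove [hvnsc,htjv] add [hdt,tjkoz,lapx] -> 13 lines: rfxcs qdju mnmct ktqvw hdt tjkoz lapx agzw tmh zii ybly ullm hbx
Hunk 2: at line 8 remove [zii] add [nhpip,gdqgd] -> 14 lines: rfxcs qdju mnmct ktqvw hdt tjkoz lapx agzw tmh nhpip gdqgd ybly ullm hbx
Hunk 3: at line 11 remove [ybly] add [qwiqo,dxnan,qwwnr] -> 16 lines: rfxcs qdju mnmct ktqvw hdt tjkoz lapx agzw tmh nhpip gdqgd qwiqo dxnan qwwnr ullm hbx
Hunk 4: at line 7 remove [tmh] add [dfka,gyujd,syaz] -> 18 lines: rfxcs qdju mnmct ktqvw hdt tjkoz lapx agzw dfka gyujd syaz nhpip gdqgd qwiqo dxnan qwwnr ullm hbx
Final line 14: qwiqo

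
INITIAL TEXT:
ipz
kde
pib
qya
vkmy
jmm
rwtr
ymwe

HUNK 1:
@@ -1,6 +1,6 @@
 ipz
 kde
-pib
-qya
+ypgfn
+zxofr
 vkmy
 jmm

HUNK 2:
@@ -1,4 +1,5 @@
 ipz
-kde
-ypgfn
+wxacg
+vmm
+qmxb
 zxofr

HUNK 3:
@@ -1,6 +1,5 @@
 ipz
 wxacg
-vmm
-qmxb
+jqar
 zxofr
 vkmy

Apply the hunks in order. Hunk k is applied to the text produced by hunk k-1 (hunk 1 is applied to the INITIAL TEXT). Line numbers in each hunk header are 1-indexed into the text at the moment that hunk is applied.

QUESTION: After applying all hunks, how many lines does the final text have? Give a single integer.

Hunk 1: at line 1 remove [pib,qya] add [ypgfn,zxofr] -> 8 lines: ipz kde ypgfn zxofr vkmy jmm rwtr ymwe
Hunk 2: at line 1 remove [kde,ypgfn] add [wxacg,vmm,qmxb] -> 9 lines: ipz wxacg vmm qmxb zxofr vkmy jmm rwtr ymwe
Hunk 3: at line 1 remove [vmm,qmxb] add [jqar] -> 8 lines: ipz wxacg jqar zxofr vkmy jmm rwtr ymwe
Final line count: 8

Answer: 8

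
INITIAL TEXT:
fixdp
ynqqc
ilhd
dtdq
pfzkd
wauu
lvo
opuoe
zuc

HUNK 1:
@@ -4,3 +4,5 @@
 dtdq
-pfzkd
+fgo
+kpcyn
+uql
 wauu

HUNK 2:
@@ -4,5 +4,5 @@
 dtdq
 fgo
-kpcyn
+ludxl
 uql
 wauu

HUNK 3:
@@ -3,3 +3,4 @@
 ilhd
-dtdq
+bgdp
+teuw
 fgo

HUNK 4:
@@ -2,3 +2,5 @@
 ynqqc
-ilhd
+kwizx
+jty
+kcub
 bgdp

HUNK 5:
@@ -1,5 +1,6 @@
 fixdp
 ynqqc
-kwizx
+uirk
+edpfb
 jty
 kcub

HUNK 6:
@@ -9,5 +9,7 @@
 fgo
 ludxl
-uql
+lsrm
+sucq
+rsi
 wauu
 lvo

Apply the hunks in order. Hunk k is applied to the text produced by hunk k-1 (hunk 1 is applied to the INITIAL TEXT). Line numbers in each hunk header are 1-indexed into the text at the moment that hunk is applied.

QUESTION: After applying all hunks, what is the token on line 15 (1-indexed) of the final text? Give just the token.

Hunk 1: at line 4 remove [pfzkd] add [fgo,kpcyn,uql] -> 11 lines: fixdp ynqqc ilhd dtdq fgo kpcyn uql wauu lvo opuoe zuc
Hunk 2: at line 4 remove [kpcyn] add [ludxl] -> 11 lines: fixdp ynqqc ilhd dtdq fgo ludxl uql wauu lvo opuoe zuc
Hunk 3: at line 3 remove [dtdq] add [bgdp,teuw] -> 12 lines: fixdp ynqqc ilhd bgdp teuw fgo ludxl uql wauu lvo opuoe zuc
Hunk 4: at line 2 remove [ilhd] add [kwizx,jty,kcub] -> 14 lines: fixdp ynqqc kwizx jty kcub bgdp teuw fgo ludxl uql wauu lvo opuoe zuc
Hunk 5: at line 1 remove [kwizx] add [uirk,edpfb] -> 15 lines: fixdp ynqqc uirk edpfb jty kcub bgdp teuw fgo ludxl uql wauu lvo opuoe zuc
Hunk 6: at line 9 remove [uql] add [lsrm,sucq,rsi] -> 17 lines: fixdp ynqqc uirk edpfb jty kcub bgdp teuw fgo ludxl lsrm sucq rsi wauu lvo opuoe zuc
Final line 15: lvo

Answer: lvo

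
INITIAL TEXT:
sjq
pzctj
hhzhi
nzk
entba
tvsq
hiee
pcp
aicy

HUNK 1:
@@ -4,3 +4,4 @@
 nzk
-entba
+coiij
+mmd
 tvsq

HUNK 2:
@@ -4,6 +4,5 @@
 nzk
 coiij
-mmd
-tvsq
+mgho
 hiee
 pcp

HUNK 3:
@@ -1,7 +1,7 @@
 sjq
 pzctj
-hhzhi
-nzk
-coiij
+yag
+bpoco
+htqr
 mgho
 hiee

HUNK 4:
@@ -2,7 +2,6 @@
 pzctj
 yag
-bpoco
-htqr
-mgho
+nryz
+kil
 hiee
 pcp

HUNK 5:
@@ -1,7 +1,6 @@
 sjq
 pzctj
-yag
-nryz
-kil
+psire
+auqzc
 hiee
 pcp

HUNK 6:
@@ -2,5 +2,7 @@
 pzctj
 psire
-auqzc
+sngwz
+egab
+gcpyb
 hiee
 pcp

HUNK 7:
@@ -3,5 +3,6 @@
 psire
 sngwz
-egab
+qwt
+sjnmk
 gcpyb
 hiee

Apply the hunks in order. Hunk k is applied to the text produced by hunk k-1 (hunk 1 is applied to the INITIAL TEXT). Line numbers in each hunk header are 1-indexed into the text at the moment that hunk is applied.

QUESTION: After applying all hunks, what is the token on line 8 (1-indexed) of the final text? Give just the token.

Answer: hiee

Derivation:
Hunk 1: at line 4 remove [entba] add [coiij,mmd] -> 10 lines: sjq pzctj hhzhi nzk coiij mmd tvsq hiee pcp aicy
Hunk 2: at line 4 remove [mmd,tvsq] add [mgho] -> 9 lines: sjq pzctj hhzhi nzk coiij mgho hiee pcp aicy
Hunk 3: at line 1 remove [hhzhi,nzk,coiij] add [yag,bpoco,htqr] -> 9 lines: sjq pzctj yag bpoco htqr mgho hiee pcp aicy
Hunk 4: at line 2 remove [bpoco,htqr,mgho] add [nryz,kil] -> 8 lines: sjq pzctj yag nryz kil hiee pcp aicy
Hunk 5: at line 1 remove [yag,nryz,kil] add [psire,auqzc] -> 7 lines: sjq pzctj psire auqzc hiee pcp aicy
Hunk 6: at line 2 remove [auqzc] add [sngwz,egab,gcpyb] -> 9 lines: sjq pzctj psire sngwz egab gcpyb hiee pcp aicy
Hunk 7: at line 3 remove [egab] add [qwt,sjnmk] -> 10 lines: sjq pzctj psire sngwz qwt sjnmk gcpyb hiee pcp aicy
Final line 8: hiee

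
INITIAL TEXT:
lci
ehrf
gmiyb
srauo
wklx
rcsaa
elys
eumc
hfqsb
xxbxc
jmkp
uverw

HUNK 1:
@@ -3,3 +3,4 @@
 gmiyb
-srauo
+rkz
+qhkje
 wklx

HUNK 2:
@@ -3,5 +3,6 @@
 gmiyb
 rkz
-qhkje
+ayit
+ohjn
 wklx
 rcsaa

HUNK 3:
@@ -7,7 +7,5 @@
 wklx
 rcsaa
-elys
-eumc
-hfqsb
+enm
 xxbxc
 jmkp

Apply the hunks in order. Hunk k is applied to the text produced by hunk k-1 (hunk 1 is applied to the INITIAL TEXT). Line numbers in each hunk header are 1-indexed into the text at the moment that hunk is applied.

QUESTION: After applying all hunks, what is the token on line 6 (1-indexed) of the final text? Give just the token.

Answer: ohjn

Derivation:
Hunk 1: at line 3 remove [srauo] add [rkz,qhkje] -> 13 lines: lci ehrf gmiyb rkz qhkje wklx rcsaa elys eumc hfqsb xxbxc jmkp uverw
Hunk 2: at line 3 remove [qhkje] add [ayit,ohjn] -> 14 lines: lci ehrf gmiyb rkz ayit ohjn wklx rcsaa elys eumc hfqsb xxbxc jmkp uverw
Hunk 3: at line 7 remove [elys,eumc,hfqsb] add [enm] -> 12 lines: lci ehrf gmiyb rkz ayit ohjn wklx rcsaa enm xxbxc jmkp uverw
Final line 6: ohjn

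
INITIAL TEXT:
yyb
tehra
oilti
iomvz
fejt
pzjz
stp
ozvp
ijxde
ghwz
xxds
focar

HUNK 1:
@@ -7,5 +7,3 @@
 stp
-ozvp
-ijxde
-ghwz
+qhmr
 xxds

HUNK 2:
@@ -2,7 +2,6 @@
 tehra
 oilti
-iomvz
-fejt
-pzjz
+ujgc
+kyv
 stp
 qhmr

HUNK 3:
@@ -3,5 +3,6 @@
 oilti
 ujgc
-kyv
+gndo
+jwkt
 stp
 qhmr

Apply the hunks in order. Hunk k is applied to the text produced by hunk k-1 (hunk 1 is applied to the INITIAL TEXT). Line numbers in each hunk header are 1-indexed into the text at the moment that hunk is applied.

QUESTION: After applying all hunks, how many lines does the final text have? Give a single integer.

Hunk 1: at line 7 remove [ozvp,ijxde,ghwz] add [qhmr] -> 10 lines: yyb tehra oilti iomvz fejt pzjz stp qhmr xxds focar
Hunk 2: at line 2 remove [iomvz,fejt,pzjz] add [ujgc,kyv] -> 9 lines: yyb tehra oilti ujgc kyv stp qhmr xxds focar
Hunk 3: at line 3 remove [kyv] add [gndo,jwkt] -> 10 lines: yyb tehra oilti ujgc gndo jwkt stp qhmr xxds focar
Final line count: 10

Answer: 10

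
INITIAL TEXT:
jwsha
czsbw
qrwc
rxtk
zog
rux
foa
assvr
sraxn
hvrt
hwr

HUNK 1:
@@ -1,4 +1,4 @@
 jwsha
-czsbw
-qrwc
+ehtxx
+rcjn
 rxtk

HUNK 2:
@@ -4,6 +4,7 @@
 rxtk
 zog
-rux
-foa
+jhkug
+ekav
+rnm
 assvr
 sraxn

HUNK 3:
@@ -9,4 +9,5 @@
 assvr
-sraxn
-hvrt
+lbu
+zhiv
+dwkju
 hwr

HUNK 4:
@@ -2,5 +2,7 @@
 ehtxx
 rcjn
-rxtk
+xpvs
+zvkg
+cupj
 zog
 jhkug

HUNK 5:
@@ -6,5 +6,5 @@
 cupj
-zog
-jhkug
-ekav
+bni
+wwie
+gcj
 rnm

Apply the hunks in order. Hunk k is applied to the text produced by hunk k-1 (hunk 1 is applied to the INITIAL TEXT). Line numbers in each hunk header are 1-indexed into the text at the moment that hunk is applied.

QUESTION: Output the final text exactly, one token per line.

Answer: jwsha
ehtxx
rcjn
xpvs
zvkg
cupj
bni
wwie
gcj
rnm
assvr
lbu
zhiv
dwkju
hwr

Derivation:
Hunk 1: at line 1 remove [czsbw,qrwc] add [ehtxx,rcjn] -> 11 lines: jwsha ehtxx rcjn rxtk zog rux foa assvr sraxn hvrt hwr
Hunk 2: at line 4 remove [rux,foa] add [jhkug,ekav,rnm] -> 12 lines: jwsha ehtxx rcjn rxtk zog jhkug ekav rnm assvr sraxn hvrt hwr
Hunk 3: at line 9 remove [sraxn,hvrt] add [lbu,zhiv,dwkju] -> 13 lines: jwsha ehtxx rcjn rxtk zog jhkug ekav rnm assvr lbu zhiv dwkju hwr
Hunk 4: at line 2 remove [rxtk] add [xpvs,zvkg,cupj] -> 15 lines: jwsha ehtxx rcjn xpvs zvkg cupj zog jhkug ekav rnm assvr lbu zhiv dwkju hwr
Hunk 5: at line 6 remove [zog,jhkug,ekav] add [bni,wwie,gcj] -> 15 lines: jwsha ehtxx rcjn xpvs zvkg cupj bni wwie gcj rnm assvr lbu zhiv dwkju hwr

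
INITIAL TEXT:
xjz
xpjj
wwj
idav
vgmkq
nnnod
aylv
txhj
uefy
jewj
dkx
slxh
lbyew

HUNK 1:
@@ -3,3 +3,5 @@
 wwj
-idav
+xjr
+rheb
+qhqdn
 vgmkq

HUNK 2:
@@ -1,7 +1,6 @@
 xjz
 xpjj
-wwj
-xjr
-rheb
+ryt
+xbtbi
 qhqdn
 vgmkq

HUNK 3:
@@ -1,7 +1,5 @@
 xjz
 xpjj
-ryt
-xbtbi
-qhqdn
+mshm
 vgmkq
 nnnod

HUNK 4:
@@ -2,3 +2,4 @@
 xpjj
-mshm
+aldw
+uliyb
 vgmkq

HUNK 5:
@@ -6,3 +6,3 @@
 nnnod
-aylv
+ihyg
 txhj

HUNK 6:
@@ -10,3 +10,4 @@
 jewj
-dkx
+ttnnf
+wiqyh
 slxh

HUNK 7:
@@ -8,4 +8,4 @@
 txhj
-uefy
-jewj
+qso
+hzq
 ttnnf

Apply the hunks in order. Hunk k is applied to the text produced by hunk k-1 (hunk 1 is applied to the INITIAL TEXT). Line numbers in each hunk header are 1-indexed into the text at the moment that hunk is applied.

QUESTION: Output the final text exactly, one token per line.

Answer: xjz
xpjj
aldw
uliyb
vgmkq
nnnod
ihyg
txhj
qso
hzq
ttnnf
wiqyh
slxh
lbyew

Derivation:
Hunk 1: at line 3 remove [idav] add [xjr,rheb,qhqdn] -> 15 lines: xjz xpjj wwj xjr rheb qhqdn vgmkq nnnod aylv txhj uefy jewj dkx slxh lbyew
Hunk 2: at line 1 remove [wwj,xjr,rheb] add [ryt,xbtbi] -> 14 lines: xjz xpjj ryt xbtbi qhqdn vgmkq nnnod aylv txhj uefy jewj dkx slxh lbyew
Hunk 3: at line 1 remove [ryt,xbtbi,qhqdn] add [mshm] -> 12 lines: xjz xpjj mshm vgmkq nnnod aylv txhj uefy jewj dkx slxh lbyew
Hunk 4: at line 2 remove [mshm] add [aldw,uliyb] -> 13 lines: xjz xpjj aldw uliyb vgmkq nnnod aylv txhj uefy jewj dkx slxh lbyew
Hunk 5: at line 6 remove [aylv] add [ihyg] -> 13 lines: xjz xpjj aldw uliyb vgmkq nnnod ihyg txhj uefy jewj dkx slxh lbyew
Hunk 6: at line 10 remove [dkx] add [ttnnf,wiqyh] -> 14 lines: xjz xpjj aldw uliyb vgmkq nnnod ihyg txhj uefy jewj ttnnf wiqyh slxh lbyew
Hunk 7: at line 8 remove [uefy,jewj] add [qso,hzq] -> 14 lines: xjz xpjj aldw uliyb vgmkq nnnod ihyg txhj qso hzq ttnnf wiqyh slxh lbyew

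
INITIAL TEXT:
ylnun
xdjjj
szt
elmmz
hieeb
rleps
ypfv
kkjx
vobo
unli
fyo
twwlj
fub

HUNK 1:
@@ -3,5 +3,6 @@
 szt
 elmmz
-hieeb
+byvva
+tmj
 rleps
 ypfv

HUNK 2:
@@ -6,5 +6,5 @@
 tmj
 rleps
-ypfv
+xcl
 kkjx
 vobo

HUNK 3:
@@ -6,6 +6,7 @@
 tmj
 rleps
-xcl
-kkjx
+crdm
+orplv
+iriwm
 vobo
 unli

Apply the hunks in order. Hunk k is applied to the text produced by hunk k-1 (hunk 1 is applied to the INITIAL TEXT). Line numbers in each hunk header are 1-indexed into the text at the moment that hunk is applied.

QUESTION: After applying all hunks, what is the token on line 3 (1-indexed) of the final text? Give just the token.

Answer: szt

Derivation:
Hunk 1: at line 3 remove [hieeb] add [byvva,tmj] -> 14 lines: ylnun xdjjj szt elmmz byvva tmj rleps ypfv kkjx vobo unli fyo twwlj fub
Hunk 2: at line 6 remove [ypfv] add [xcl] -> 14 lines: ylnun xdjjj szt elmmz byvva tmj rleps xcl kkjx vobo unli fyo twwlj fub
Hunk 3: at line 6 remove [xcl,kkjx] add [crdm,orplv,iriwm] -> 15 lines: ylnun xdjjj szt elmmz byvva tmj rleps crdm orplv iriwm vobo unli fyo twwlj fub
Final line 3: szt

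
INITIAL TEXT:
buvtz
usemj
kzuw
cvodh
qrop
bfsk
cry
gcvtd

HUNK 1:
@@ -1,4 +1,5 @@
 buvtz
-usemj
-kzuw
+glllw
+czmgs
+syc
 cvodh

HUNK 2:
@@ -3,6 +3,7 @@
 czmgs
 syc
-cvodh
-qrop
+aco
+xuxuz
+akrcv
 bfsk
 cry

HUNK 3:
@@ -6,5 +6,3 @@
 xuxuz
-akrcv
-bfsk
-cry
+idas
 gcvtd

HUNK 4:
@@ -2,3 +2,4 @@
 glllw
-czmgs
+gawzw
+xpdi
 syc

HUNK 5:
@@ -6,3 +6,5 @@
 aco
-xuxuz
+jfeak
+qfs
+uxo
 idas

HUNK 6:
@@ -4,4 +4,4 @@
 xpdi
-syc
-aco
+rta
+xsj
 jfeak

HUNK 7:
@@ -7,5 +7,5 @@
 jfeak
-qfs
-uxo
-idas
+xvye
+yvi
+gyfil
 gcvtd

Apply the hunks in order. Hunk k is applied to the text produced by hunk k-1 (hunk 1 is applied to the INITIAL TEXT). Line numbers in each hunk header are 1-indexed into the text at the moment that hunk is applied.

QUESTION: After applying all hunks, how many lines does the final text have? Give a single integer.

Hunk 1: at line 1 remove [usemj,kzuw] add [glllw,czmgs,syc] -> 9 lines: buvtz glllw czmgs syc cvodh qrop bfsk cry gcvtd
Hunk 2: at line 3 remove [cvodh,qrop] add [aco,xuxuz,akrcv] -> 10 lines: buvtz glllw czmgs syc aco xuxuz akrcv bfsk cry gcvtd
Hunk 3: at line 6 remove [akrcv,bfsk,cry] add [idas] -> 8 lines: buvtz glllw czmgs syc aco xuxuz idas gcvtd
Hunk 4: at line 2 remove [czmgs] add [gawzw,xpdi] -> 9 lines: buvtz glllw gawzw xpdi syc aco xuxuz idas gcvtd
Hunk 5: at line 6 remove [xuxuz] add [jfeak,qfs,uxo] -> 11 lines: buvtz glllw gawzw xpdi syc aco jfeak qfs uxo idas gcvtd
Hunk 6: at line 4 remove [syc,aco] add [rta,xsj] -> 11 lines: buvtz glllw gawzw xpdi rta xsj jfeak qfs uxo idas gcvtd
Hunk 7: at line 7 remove [qfs,uxo,idas] add [xvye,yvi,gyfil] -> 11 lines: buvtz glllw gawzw xpdi rta xsj jfeak xvye yvi gyfil gcvtd
Final line count: 11

Answer: 11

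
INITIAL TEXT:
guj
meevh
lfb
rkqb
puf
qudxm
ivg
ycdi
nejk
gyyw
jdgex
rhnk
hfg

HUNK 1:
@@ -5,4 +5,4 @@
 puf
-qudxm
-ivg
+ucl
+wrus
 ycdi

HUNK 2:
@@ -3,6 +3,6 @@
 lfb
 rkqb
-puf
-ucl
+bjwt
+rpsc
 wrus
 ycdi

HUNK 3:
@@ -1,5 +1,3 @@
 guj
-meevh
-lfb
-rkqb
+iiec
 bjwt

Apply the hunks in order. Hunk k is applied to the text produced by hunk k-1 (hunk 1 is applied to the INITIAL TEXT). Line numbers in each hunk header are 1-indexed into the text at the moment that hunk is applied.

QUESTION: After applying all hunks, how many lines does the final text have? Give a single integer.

Hunk 1: at line 5 remove [qudxm,ivg] add [ucl,wrus] -> 13 lines: guj meevh lfb rkqb puf ucl wrus ycdi nejk gyyw jdgex rhnk hfg
Hunk 2: at line 3 remove [puf,ucl] add [bjwt,rpsc] -> 13 lines: guj meevh lfb rkqb bjwt rpsc wrus ycdi nejk gyyw jdgex rhnk hfg
Hunk 3: at line 1 remove [meevh,lfb,rkqb] add [iiec] -> 11 lines: guj iiec bjwt rpsc wrus ycdi nejk gyyw jdgex rhnk hfg
Final line count: 11

Answer: 11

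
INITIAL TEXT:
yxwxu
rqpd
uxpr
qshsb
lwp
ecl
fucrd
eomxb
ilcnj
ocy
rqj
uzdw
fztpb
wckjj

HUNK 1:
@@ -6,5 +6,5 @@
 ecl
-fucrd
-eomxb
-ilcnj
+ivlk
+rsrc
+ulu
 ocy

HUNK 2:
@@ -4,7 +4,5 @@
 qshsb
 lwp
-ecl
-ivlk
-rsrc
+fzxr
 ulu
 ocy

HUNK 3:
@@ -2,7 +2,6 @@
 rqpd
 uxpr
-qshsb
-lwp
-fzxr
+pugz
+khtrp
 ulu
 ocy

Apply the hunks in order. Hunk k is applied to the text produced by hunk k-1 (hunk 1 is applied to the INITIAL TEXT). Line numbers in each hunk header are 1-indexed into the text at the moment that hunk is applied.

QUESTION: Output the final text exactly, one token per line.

Answer: yxwxu
rqpd
uxpr
pugz
khtrp
ulu
ocy
rqj
uzdw
fztpb
wckjj

Derivation:
Hunk 1: at line 6 remove [fucrd,eomxb,ilcnj] add [ivlk,rsrc,ulu] -> 14 lines: yxwxu rqpd uxpr qshsb lwp ecl ivlk rsrc ulu ocy rqj uzdw fztpb wckjj
Hunk 2: at line 4 remove [ecl,ivlk,rsrc] add [fzxr] -> 12 lines: yxwxu rqpd uxpr qshsb lwp fzxr ulu ocy rqj uzdw fztpb wckjj
Hunk 3: at line 2 remove [qshsb,lwp,fzxr] add [pugz,khtrp] -> 11 lines: yxwxu rqpd uxpr pugz khtrp ulu ocy rqj uzdw fztpb wckjj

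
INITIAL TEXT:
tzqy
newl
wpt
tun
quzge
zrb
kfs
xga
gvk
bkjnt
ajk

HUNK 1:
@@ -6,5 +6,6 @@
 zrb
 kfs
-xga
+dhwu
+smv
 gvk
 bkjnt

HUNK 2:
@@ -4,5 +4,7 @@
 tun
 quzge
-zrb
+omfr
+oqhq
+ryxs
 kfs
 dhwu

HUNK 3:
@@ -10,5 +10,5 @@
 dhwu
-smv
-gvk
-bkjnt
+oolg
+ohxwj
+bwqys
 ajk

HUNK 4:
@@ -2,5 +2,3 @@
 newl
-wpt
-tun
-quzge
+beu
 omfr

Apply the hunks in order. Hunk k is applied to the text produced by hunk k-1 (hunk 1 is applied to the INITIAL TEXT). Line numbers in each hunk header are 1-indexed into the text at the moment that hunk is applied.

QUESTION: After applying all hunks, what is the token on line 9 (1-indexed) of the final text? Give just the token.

Hunk 1: at line 6 remove [xga] add [dhwu,smv] -> 12 lines: tzqy newl wpt tun quzge zrb kfs dhwu smv gvk bkjnt ajk
Hunk 2: at line 4 remove [zrb] add [omfr,oqhq,ryxs] -> 14 lines: tzqy newl wpt tun quzge omfr oqhq ryxs kfs dhwu smv gvk bkjnt ajk
Hunk 3: at line 10 remove [smv,gvk,bkjnt] add [oolg,ohxwj,bwqys] -> 14 lines: tzqy newl wpt tun quzge omfr oqhq ryxs kfs dhwu oolg ohxwj bwqys ajk
Hunk 4: at line 2 remove [wpt,tun,quzge] add [beu] -> 12 lines: tzqy newl beu omfr oqhq ryxs kfs dhwu oolg ohxwj bwqys ajk
Final line 9: oolg

Answer: oolg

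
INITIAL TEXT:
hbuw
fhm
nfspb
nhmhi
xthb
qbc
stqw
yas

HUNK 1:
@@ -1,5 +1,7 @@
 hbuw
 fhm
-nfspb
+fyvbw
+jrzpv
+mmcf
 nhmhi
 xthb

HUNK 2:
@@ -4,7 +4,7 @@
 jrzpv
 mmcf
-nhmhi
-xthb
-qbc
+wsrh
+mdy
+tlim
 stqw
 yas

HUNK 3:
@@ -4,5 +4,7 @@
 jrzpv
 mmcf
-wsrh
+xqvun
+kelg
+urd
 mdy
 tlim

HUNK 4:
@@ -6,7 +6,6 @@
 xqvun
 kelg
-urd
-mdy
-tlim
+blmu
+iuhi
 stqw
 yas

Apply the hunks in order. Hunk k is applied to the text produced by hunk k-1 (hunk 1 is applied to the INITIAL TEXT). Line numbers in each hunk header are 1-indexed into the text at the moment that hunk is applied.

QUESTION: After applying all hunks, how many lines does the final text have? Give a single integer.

Hunk 1: at line 1 remove [nfspb] add [fyvbw,jrzpv,mmcf] -> 10 lines: hbuw fhm fyvbw jrzpv mmcf nhmhi xthb qbc stqw yas
Hunk 2: at line 4 remove [nhmhi,xthb,qbc] add [wsrh,mdy,tlim] -> 10 lines: hbuw fhm fyvbw jrzpv mmcf wsrh mdy tlim stqw yas
Hunk 3: at line 4 remove [wsrh] add [xqvun,kelg,urd] -> 12 lines: hbuw fhm fyvbw jrzpv mmcf xqvun kelg urd mdy tlim stqw yas
Hunk 4: at line 6 remove [urd,mdy,tlim] add [blmu,iuhi] -> 11 lines: hbuw fhm fyvbw jrzpv mmcf xqvun kelg blmu iuhi stqw yas
Final line count: 11

Answer: 11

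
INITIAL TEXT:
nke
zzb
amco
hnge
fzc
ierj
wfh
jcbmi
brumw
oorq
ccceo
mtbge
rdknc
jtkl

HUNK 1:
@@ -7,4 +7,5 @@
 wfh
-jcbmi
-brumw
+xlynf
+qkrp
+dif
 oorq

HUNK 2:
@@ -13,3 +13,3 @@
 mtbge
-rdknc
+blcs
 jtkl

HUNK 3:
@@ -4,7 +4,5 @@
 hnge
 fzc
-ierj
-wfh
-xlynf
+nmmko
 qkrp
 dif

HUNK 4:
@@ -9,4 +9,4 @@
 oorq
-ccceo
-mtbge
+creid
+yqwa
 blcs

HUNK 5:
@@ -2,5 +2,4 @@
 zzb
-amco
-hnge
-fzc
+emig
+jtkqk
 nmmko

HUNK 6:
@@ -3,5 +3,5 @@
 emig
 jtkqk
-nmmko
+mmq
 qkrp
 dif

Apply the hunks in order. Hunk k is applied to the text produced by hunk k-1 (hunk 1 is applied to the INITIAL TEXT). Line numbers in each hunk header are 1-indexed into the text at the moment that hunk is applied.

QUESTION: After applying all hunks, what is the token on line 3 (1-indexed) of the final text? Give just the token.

Answer: emig

Derivation:
Hunk 1: at line 7 remove [jcbmi,brumw] add [xlynf,qkrp,dif] -> 15 lines: nke zzb amco hnge fzc ierj wfh xlynf qkrp dif oorq ccceo mtbge rdknc jtkl
Hunk 2: at line 13 remove [rdknc] add [blcs] -> 15 lines: nke zzb amco hnge fzc ierj wfh xlynf qkrp dif oorq ccceo mtbge blcs jtkl
Hunk 3: at line 4 remove [ierj,wfh,xlynf] add [nmmko] -> 13 lines: nke zzb amco hnge fzc nmmko qkrp dif oorq ccceo mtbge blcs jtkl
Hunk 4: at line 9 remove [ccceo,mtbge] add [creid,yqwa] -> 13 lines: nke zzb amco hnge fzc nmmko qkrp dif oorq creid yqwa blcs jtkl
Hunk 5: at line 2 remove [amco,hnge,fzc] add [emig,jtkqk] -> 12 lines: nke zzb emig jtkqk nmmko qkrp dif oorq creid yqwa blcs jtkl
Hunk 6: at line 3 remove [nmmko] add [mmq] -> 12 lines: nke zzb emig jtkqk mmq qkrp dif oorq creid yqwa blcs jtkl
Final line 3: emig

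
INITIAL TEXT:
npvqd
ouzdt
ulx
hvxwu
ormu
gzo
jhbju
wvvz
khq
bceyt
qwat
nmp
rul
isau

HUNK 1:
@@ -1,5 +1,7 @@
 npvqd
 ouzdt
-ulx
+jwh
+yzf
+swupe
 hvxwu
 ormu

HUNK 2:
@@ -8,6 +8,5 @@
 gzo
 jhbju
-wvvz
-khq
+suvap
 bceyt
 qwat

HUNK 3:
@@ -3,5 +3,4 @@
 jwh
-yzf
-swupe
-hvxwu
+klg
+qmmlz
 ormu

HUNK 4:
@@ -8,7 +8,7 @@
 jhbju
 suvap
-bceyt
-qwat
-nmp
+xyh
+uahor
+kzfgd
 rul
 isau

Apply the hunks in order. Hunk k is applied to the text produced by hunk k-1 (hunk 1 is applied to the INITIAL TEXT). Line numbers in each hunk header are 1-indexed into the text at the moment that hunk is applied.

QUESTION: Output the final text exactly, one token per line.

Answer: npvqd
ouzdt
jwh
klg
qmmlz
ormu
gzo
jhbju
suvap
xyh
uahor
kzfgd
rul
isau

Derivation:
Hunk 1: at line 1 remove [ulx] add [jwh,yzf,swupe] -> 16 lines: npvqd ouzdt jwh yzf swupe hvxwu ormu gzo jhbju wvvz khq bceyt qwat nmp rul isau
Hunk 2: at line 8 remove [wvvz,khq] add [suvap] -> 15 lines: npvqd ouzdt jwh yzf swupe hvxwu ormu gzo jhbju suvap bceyt qwat nmp rul isau
Hunk 3: at line 3 remove [yzf,swupe,hvxwu] add [klg,qmmlz] -> 14 lines: npvqd ouzdt jwh klg qmmlz ormu gzo jhbju suvap bceyt qwat nmp rul isau
Hunk 4: at line 8 remove [bceyt,qwat,nmp] add [xyh,uahor,kzfgd] -> 14 lines: npvqd ouzdt jwh klg qmmlz ormu gzo jhbju suvap xyh uahor kzfgd rul isau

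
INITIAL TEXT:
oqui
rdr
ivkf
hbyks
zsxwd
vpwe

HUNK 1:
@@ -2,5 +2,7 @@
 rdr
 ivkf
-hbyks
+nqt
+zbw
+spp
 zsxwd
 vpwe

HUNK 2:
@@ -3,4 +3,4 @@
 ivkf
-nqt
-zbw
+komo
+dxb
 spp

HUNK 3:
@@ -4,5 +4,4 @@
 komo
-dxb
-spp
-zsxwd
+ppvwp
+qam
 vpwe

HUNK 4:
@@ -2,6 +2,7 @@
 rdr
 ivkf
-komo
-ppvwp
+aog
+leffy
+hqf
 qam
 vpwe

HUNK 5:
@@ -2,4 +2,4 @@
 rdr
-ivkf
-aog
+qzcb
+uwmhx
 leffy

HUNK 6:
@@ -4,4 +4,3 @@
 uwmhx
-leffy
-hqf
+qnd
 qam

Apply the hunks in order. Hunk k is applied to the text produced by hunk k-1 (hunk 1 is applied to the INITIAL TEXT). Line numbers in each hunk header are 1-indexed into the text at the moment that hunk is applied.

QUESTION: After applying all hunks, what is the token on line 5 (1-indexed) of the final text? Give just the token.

Hunk 1: at line 2 remove [hbyks] add [nqt,zbw,spp] -> 8 lines: oqui rdr ivkf nqt zbw spp zsxwd vpwe
Hunk 2: at line 3 remove [nqt,zbw] add [komo,dxb] -> 8 lines: oqui rdr ivkf komo dxb spp zsxwd vpwe
Hunk 3: at line 4 remove [dxb,spp,zsxwd] add [ppvwp,qam] -> 7 lines: oqui rdr ivkf komo ppvwp qam vpwe
Hunk 4: at line 2 remove [komo,ppvwp] add [aog,leffy,hqf] -> 8 lines: oqui rdr ivkf aog leffy hqf qam vpwe
Hunk 5: at line 2 remove [ivkf,aog] add [qzcb,uwmhx] -> 8 lines: oqui rdr qzcb uwmhx leffy hqf qam vpwe
Hunk 6: at line 4 remove [leffy,hqf] add [qnd] -> 7 lines: oqui rdr qzcb uwmhx qnd qam vpwe
Final line 5: qnd

Answer: qnd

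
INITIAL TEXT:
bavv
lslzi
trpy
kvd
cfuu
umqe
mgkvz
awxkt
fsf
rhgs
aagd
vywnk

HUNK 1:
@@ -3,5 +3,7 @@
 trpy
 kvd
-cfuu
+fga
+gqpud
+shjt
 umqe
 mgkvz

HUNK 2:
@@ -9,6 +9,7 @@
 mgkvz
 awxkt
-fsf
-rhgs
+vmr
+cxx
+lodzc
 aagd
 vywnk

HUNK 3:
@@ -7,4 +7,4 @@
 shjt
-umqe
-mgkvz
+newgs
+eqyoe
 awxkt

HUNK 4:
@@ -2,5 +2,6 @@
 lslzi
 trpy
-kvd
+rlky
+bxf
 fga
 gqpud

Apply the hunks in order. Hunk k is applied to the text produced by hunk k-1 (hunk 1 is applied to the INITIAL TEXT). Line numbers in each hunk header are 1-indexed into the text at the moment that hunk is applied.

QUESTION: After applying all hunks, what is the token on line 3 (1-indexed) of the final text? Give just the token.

Hunk 1: at line 3 remove [cfuu] add [fga,gqpud,shjt] -> 14 lines: bavv lslzi trpy kvd fga gqpud shjt umqe mgkvz awxkt fsf rhgs aagd vywnk
Hunk 2: at line 9 remove [fsf,rhgs] add [vmr,cxx,lodzc] -> 15 lines: bavv lslzi trpy kvd fga gqpud shjt umqe mgkvz awxkt vmr cxx lodzc aagd vywnk
Hunk 3: at line 7 remove [umqe,mgkvz] add [newgs,eqyoe] -> 15 lines: bavv lslzi trpy kvd fga gqpud shjt newgs eqyoe awxkt vmr cxx lodzc aagd vywnk
Hunk 4: at line 2 remove [kvd] add [rlky,bxf] -> 16 lines: bavv lslzi trpy rlky bxf fga gqpud shjt newgs eqyoe awxkt vmr cxx lodzc aagd vywnk
Final line 3: trpy

Answer: trpy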